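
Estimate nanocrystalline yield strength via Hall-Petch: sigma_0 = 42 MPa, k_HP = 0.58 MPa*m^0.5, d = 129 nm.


d = 129 nm = 1.29e-07 m
sqrt(d) = 0.0003591657
Hall-Petch contribution = k / sqrt(d) = 0.58 / 0.0003591657 = 1614.9 MPa
sigma = sigma_0 + k/sqrt(d) = 42 + 1614.9 = 1656.9 MPa

1656.9


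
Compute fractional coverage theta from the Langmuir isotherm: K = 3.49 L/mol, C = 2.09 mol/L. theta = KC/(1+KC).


Langmuir isotherm: theta = K*C / (1 + K*C)
K*C = 3.49 * 2.09 = 7.2941
theta = 7.2941 / (1 + 7.2941) = 7.2941 / 8.2941
theta = 0.8794

0.8794


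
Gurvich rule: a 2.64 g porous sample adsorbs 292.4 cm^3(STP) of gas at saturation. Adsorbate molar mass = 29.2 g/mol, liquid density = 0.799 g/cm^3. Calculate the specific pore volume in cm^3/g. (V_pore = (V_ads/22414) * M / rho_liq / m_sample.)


Moles adsorbed n = V_ads / 22414 = 292.4 / 22414 = 1.304542e-02 mol
Liquid volume V_liq = n * M / rho_liq = 1.304542e-02 * 29.2 / 0.799 = 0.47675 cm^3
Specific pore volume V_pore = V_liq / m_sample = 0.47675 / 2.64
V_pore = 0.1806 cm^3/g

0.1806


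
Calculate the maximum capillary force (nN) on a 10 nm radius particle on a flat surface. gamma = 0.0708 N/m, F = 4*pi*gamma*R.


Convert radius: R = 10 nm = 1e-08 m
F = 4 * pi * gamma * R
F = 4 * pi * 0.0708 * 1e-08
F = 8.89699e-09 N = 8.897 nN

8.897


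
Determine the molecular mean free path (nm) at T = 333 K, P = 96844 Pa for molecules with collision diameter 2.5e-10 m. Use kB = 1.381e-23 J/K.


Mean free path: lambda = kB*T / (sqrt(2) * pi * d^2 * P)
lambda = 1.381e-23 * 333 / (sqrt(2) * pi * (2.5e-10)^2 * 96844)
lambda = 1.7101e-07 m
lambda = 171.01 nm

171.01


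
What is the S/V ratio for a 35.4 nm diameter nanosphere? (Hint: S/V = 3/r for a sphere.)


Radius r = 35.4/2 = 17.7 nm
S/V = 3 / r = 3 / 17.7
S/V = 0.1695 nm^-1

0.1695


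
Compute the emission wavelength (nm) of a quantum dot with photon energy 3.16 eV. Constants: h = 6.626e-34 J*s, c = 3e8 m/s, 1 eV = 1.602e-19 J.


Convert energy: E = 3.16 eV = 3.16 * 1.602e-19 = 5.06232e-19 J
lambda = h*c / E = 6.626e-34 * 3e8 / 5.06232e-19
lambda = 3.92666e-07 m = 392.7 nm

392.7


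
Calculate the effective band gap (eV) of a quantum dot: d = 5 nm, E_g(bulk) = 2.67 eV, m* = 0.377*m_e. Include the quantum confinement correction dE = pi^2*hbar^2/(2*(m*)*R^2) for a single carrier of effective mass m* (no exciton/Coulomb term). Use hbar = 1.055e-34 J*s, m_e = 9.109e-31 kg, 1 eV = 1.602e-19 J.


Radius R = 5/2 nm = 2.5e-09 m
Confinement energy dE = pi^2 * hbar^2 / (2 * m_eff * m_e * R^2)
dE = pi^2 * (1.055e-34)^2 / (2 * 0.377 * 9.109e-31 * (2.5e-09)^2) J, divided by 1.602e-19 J/eV
dE = 0.1597 eV
Total band gap = E_g(bulk) + dE = 2.67 + 0.1597 = 2.8297 eV

2.8297


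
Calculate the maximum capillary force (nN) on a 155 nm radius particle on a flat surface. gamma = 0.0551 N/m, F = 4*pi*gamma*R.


Convert radius: R = 155 nm = 1.55e-07 m
F = 4 * pi * gamma * R
F = 4 * pi * 0.0551 * 1.55e-07
F = 1.07323e-07 N = 107.3231 nN

107.3231


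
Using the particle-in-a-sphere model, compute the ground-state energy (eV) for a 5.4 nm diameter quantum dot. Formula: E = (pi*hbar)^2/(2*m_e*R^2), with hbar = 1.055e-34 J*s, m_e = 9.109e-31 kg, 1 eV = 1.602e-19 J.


Radius R = 5.4/2 = 2.7 nm = 2.7e-09 m
E = (pi * 1.055e-34)^2 / (2 * 9.109e-31 * (2.7e-09)^2)
E(J) = 8.27135e-21
E = E(J) / 1.602e-19 = 0.0516 eV

0.0516


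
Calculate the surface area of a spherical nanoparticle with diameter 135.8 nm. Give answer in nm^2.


Radius r = 135.8/2 = 67.9 nm
Surface area SA = 4 * pi * r^2
SA = 4 * pi * (67.9)^2
SA = 57936.12 nm^2

57936.12


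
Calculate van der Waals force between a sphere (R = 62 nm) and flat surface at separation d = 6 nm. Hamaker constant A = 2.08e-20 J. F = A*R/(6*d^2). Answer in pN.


Convert to SI: R = 62 nm = 6.2e-08 m, d = 6 nm = 6e-09 m
F = A * R / (6 * d^2)
F = 2.08e-20 * 6.2e-08 / (6 * (6e-09)^2)
F = 5.97037e-12 N = 5.97 pN

5.97


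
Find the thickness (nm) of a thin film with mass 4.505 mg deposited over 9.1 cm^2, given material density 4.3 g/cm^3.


Convert: m = 4.505 mg = 4.5050e-06 kg, A = 9.1 cm^2 = 9.1000e-04 m^2, rho = 4.3 g/cm^3 = 4300 kg/m^3
t = m / (A * rho)
t = 4.5050e-06 / (9.1000e-04 * 4300)
t = 1.1513e-06 m = 1151.3 nm

1151.3


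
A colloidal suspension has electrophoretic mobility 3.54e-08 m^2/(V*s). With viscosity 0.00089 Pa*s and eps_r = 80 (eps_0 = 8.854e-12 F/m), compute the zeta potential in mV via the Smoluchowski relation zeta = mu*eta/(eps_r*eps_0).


Smoluchowski equation: zeta = mu * eta / (eps_r * eps_0)
zeta = 3.54e-08 * 0.00089 / (80 * 8.854e-12)
zeta = 0.04448 V = 44.48 mV

44.48


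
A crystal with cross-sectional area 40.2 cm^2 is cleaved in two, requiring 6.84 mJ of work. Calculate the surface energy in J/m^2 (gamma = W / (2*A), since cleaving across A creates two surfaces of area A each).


Convert: A = 40.2 cm^2 = 0.00402 m^2, W = 6.84 mJ = 0.00684 J
Cleaving exposes two faces of area A, so total new surface = 2*A and gamma = W / (2*A)
gamma = 0.00684 / (2 * 0.00402)
gamma = 0.851 J/m^2

0.851


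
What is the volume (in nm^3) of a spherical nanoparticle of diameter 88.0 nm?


Radius r = 88.0/2 = 44 nm
Volume V = (4/3) * pi * r^3
V = (4/3) * pi * (44)^3
V = 356817.9 nm^3

356817.9


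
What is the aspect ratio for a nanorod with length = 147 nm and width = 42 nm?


Aspect ratio AR = length / diameter
AR = 147 / 42
AR = 3.5

3.5


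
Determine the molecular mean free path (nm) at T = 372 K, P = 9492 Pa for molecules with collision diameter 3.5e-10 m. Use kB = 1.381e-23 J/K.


Mean free path: lambda = kB*T / (sqrt(2) * pi * d^2 * P)
lambda = 1.381e-23 * 372 / (sqrt(2) * pi * (3.5e-10)^2 * 9492)
lambda = 9.94438e-07 m
lambda = 994.44 nm

994.44


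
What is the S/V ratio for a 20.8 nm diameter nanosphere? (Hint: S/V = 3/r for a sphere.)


Radius r = 20.8/2 = 10.4 nm
S/V = 3 / r = 3 / 10.4
S/V = 0.2885 nm^-1

0.2885


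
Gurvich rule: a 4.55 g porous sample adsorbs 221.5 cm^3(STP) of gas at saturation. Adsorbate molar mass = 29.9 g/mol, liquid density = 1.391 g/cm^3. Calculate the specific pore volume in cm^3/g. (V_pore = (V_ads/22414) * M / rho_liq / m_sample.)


Moles adsorbed n = V_ads / 22414 = 221.5 / 22414 = 9.882216e-03 mol
Liquid volume V_liq = n * M / rho_liq = 9.882216e-03 * 29.9 / 1.391 = 0.21242 cm^3
Specific pore volume V_pore = V_liq / m_sample = 0.21242 / 4.55
V_pore = 0.0467 cm^3/g

0.0467


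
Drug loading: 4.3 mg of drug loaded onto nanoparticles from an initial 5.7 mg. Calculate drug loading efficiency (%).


Drug loading efficiency = (drug loaded / drug initial) * 100
DLE = 4.3 / 5.7 * 100
DLE = 0.7544 * 100
DLE = 75.44%

75.44


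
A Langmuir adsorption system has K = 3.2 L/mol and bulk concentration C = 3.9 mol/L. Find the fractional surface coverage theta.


Langmuir isotherm: theta = K*C / (1 + K*C)
K*C = 3.2 * 3.9 = 12.48
theta = 12.48 / (1 + 12.48) = 12.48 / 13.48
theta = 0.9258

0.9258


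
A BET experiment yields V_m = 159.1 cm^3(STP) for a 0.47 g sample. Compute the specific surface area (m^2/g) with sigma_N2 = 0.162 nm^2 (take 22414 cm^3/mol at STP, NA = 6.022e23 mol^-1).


Number of moles in monolayer = V_m / 22414 = 159.1 / 22414 = 0.00709824
Number of molecules = moles * NA = 0.00709824 * 6.022e23
SA = molecules * sigma / mass
SA = (159.1 / 22414) * 6.022e23 * 0.162e-18 / 0.47
SA = 1473.4 m^2/g

1473.4


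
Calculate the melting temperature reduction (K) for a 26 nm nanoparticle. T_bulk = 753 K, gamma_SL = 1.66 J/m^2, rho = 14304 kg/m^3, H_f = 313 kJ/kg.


Radius R = 26/2 = 13 nm = 1.3e-08 m
Convert H_f = 313 kJ/kg = 313000 J/kg
dT = 2 * gamma_SL * T_bulk / (rho * H_f * R)
dT = 2 * 1.66 * 753 / (14304 * 313000 * 1.3e-08)
dT = 43.0 K

43.0


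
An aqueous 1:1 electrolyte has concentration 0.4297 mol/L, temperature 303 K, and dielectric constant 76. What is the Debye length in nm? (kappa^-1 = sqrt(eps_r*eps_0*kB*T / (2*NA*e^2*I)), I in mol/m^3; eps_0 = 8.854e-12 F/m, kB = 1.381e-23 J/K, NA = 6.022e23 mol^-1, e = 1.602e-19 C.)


Ionic strength I = 0.4297 * 1^2 * 1000 = 429.7 mol/m^3
kappa^-1 = sqrt(76 * 8.854e-12 * 1.381e-23 * 303 / (2 * 6.022e23 * (1.602e-19)^2 * 429.7))
kappa^-1 = 0.46 nm

0.46


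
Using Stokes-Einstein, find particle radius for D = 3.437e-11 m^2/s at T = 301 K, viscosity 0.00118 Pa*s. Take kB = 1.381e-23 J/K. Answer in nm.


Stokes-Einstein: R = kB*T / (6*pi*eta*D)
R = 1.381e-23 * 301 / (6 * pi * 0.00118 * 3.437e-11)
R = 5.43748e-09 m = 5.44 nm

5.44


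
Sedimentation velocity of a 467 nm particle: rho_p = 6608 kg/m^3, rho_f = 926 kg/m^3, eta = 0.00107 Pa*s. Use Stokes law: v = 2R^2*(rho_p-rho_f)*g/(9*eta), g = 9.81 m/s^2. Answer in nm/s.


Radius R = 467/2 nm = 2.335e-07 m
Density difference = 6608 - 926 = 5682 kg/m^3
v = 2 * R^2 * (rho_p - rho_f) * g / (9 * eta)
v = 2 * (2.335e-07)^2 * 5682 * 9.81 / (9 * 0.00107)
v = 6.31172e-07 m/s = 631.172 nm/s

631.172


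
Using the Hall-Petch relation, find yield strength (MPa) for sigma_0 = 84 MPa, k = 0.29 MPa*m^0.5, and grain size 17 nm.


d = 17 nm = 1.7e-08 m
sqrt(d) = 0.000130384
Hall-Petch contribution = k / sqrt(d) = 0.29 / 0.000130384 = 2224.2 MPa
sigma = sigma_0 + k/sqrt(d) = 84 + 2224.2 = 2308.2 MPa

2308.2


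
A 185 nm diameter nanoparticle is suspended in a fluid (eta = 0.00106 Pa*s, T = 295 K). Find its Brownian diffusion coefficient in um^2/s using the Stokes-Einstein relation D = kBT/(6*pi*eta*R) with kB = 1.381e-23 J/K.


Radius R = 185/2 = 92.5 nm = 9.25e-08 m
D = kB*T / (6*pi*eta*R)
D = 1.381e-23 * 295 / (6 * pi * 0.00106 * 9.25e-08)
D = 2.20428e-12 m^2/s = 2.204 um^2/s

2.204


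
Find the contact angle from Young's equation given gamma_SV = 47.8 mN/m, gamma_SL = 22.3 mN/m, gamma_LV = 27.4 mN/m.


cos(theta) = (gamma_SV - gamma_SL) / gamma_LV
cos(theta) = (47.8 - 22.3) / 27.4
cos(theta) = 0.930657
theta = arccos(0.930657) = 21.46 degrees

21.46


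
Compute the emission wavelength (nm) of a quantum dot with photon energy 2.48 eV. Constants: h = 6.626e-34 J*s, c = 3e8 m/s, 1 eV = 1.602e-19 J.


Convert energy: E = 2.48 eV = 2.48 * 1.602e-19 = 3.97296e-19 J
lambda = h*c / E = 6.626e-34 * 3e8 / 3.97296e-19
lambda = 5.00332e-07 m = 500.3 nm

500.3


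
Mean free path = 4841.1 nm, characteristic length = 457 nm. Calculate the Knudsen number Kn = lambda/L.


Knudsen number Kn = lambda / L
Kn = 4841.1 / 457
Kn = 10.5932

10.5932


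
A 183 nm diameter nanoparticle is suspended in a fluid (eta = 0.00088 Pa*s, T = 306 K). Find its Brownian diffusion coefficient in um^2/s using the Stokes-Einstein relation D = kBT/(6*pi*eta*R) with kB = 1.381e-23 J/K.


Radius R = 183/2 = 91.5 nm = 9.15e-08 m
D = kB*T / (6*pi*eta*R)
D = 1.381e-23 * 306 / (6 * pi * 0.00088 * 9.15e-08)
D = 2.78426e-12 m^2/s = 2.784 um^2/s

2.784


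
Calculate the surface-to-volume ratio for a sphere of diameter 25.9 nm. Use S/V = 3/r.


Radius r = 25.9/2 = 12.95 nm
S/V = 3 / r = 3 / 12.95
S/V = 0.2317 nm^-1

0.2317


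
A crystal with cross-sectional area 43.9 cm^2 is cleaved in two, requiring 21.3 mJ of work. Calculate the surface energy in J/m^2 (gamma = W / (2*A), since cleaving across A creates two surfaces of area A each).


Convert: A = 43.9 cm^2 = 0.00439 m^2, W = 21.3 mJ = 0.0213 J
Cleaving exposes two faces of area A, so total new surface = 2*A and gamma = W / (2*A)
gamma = 0.0213 / (2 * 0.00439)
gamma = 2.426 J/m^2

2.426


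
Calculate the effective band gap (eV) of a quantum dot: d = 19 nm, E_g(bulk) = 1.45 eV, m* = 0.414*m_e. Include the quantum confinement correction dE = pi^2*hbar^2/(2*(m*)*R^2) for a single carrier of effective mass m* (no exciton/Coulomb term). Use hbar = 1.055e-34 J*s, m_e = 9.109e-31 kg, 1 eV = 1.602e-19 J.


Radius R = 19/2 nm = 9.5e-09 m
Confinement energy dE = pi^2 * hbar^2 / (2 * m_eff * m_e * R^2)
dE = pi^2 * (1.055e-34)^2 / (2 * 0.414 * 9.109e-31 * (9.5e-09)^2) J, divided by 1.602e-19 J/eV
dE = 0.0101 eV
Total band gap = E_g(bulk) + dE = 1.45 + 0.0101 = 1.4601 eV

1.4601


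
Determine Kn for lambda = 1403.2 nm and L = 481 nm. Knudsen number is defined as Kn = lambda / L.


Knudsen number Kn = lambda / L
Kn = 1403.2 / 481
Kn = 2.9173

2.9173


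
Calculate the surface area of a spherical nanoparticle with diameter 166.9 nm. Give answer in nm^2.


Radius r = 166.9/2 = 83.45 nm
Surface area SA = 4 * pi * r^2
SA = 4 * pi * (83.45)^2
SA = 87510.98 nm^2

87510.98


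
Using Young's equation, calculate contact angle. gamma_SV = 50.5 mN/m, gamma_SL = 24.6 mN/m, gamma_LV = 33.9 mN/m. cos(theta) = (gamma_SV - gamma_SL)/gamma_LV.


cos(theta) = (gamma_SV - gamma_SL) / gamma_LV
cos(theta) = (50.5 - 24.6) / 33.9
cos(theta) = 0.764012
theta = arccos(0.764012) = 40.18 degrees

40.18


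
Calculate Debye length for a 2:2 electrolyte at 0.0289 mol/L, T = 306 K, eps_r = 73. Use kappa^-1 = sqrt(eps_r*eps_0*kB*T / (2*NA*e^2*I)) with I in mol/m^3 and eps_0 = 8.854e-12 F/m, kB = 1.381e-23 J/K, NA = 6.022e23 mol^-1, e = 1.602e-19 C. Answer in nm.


Ionic strength I = 0.0289 * 2^2 * 1000 = 115.6 mol/m^3
kappa^-1 = sqrt(73 * 8.854e-12 * 1.381e-23 * 306 / (2 * 6.022e23 * (1.602e-19)^2 * 115.6))
kappa^-1 = 0.874 nm

0.874


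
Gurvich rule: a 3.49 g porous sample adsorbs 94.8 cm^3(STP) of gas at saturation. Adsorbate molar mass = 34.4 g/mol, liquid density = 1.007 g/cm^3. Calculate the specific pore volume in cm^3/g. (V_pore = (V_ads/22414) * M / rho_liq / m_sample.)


Moles adsorbed n = V_ads / 22414 = 94.8 / 22414 = 4.229499e-03 mol
Liquid volume V_liq = n * M / rho_liq = 4.229499e-03 * 34.4 / 1.007 = 0.14448 cm^3
Specific pore volume V_pore = V_liq / m_sample = 0.14448 / 3.49
V_pore = 0.0414 cm^3/g

0.0414


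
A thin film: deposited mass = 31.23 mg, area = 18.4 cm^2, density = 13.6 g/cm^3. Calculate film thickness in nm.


Convert: m = 31.23 mg = 3.1230e-05 kg, A = 18.4 cm^2 = 1.8400e-03 m^2, rho = 13.6 g/cm^3 = 13600 kg/m^3
t = m / (A * rho)
t = 3.1230e-05 / (1.8400e-03 * 13600)
t = 1.2480e-06 m = 1248.0 nm

1248.0


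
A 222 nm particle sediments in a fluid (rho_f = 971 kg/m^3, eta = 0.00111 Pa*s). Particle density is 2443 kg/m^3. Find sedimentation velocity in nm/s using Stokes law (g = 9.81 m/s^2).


Radius R = 222/2 nm = 1.11e-07 m
Density difference = 2443 - 971 = 1472 kg/m^3
v = 2 * R^2 * (rho_p - rho_f) * g / (9 * eta)
v = 2 * (1.11e-07)^2 * 1472 * 9.81 / (9 * 0.00111)
v = 3.56195e-08 m/s = 35.6195 nm/s

35.6195


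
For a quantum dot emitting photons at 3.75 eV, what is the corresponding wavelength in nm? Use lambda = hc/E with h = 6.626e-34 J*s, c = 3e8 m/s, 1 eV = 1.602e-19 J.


Convert energy: E = 3.75 eV = 3.75 * 1.602e-19 = 6.0075e-19 J
lambda = h*c / E = 6.626e-34 * 3e8 / 6.0075e-19
lambda = 3.30886e-07 m = 330.9 nm

330.9


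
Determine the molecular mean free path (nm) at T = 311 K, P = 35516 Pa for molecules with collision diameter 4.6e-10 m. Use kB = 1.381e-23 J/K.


Mean free path: lambda = kB*T / (sqrt(2) * pi * d^2 * P)
lambda = 1.381e-23 * 311 / (sqrt(2) * pi * (4.6e-10)^2 * 35516)
lambda = 1.28632e-07 m
lambda = 128.63 nm

128.63


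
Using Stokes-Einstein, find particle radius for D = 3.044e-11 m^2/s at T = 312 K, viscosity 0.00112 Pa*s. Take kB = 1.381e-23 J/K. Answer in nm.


Stokes-Einstein: R = kB*T / (6*pi*eta*D)
R = 1.381e-23 * 312 / (6 * pi * 0.00112 * 3.044e-11)
R = 6.70478e-09 m = 6.7 nm

6.7


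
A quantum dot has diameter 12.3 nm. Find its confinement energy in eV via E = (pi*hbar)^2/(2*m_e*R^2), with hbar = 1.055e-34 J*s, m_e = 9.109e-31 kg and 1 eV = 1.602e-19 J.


Radius R = 12.3/2 = 6.15 nm = 6.15e-09 m
E = (pi * 1.055e-34)^2 / (2 * 9.109e-31 * (6.15e-09)^2)
E(J) = 1.59424e-21
E = E(J) / 1.602e-19 = 0.01 eV

0.01


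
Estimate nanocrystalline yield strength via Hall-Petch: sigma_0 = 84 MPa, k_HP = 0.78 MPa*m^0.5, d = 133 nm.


d = 133 nm = 1.33e-07 m
sqrt(d) = 0.0003646917
Hall-Petch contribution = k / sqrt(d) = 0.78 / 0.0003646917 = 2138.8 MPa
sigma = sigma_0 + k/sqrt(d) = 84 + 2138.8 = 2222.8 MPa

2222.8


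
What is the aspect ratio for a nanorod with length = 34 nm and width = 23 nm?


Aspect ratio AR = length / diameter
AR = 34 / 23
AR = 1.48

1.48


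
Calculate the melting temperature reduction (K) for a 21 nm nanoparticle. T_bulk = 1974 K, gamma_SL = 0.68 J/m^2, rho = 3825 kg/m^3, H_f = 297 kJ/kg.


Radius R = 21/2 = 10.5 nm = 1.05e-08 m
Convert H_f = 297 kJ/kg = 297000 J/kg
dT = 2 * gamma_SL * T_bulk / (rho * H_f * R)
dT = 2 * 0.68 * 1974 / (3825 * 297000 * 1.05e-08)
dT = 225.1 K

225.1


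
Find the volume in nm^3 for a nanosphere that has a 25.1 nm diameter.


Radius r = 25.1/2 = 12.55 nm
Volume V = (4/3) * pi * r^3
V = (4/3) * pi * (12.55)^3
V = 8279.8 nm^3

8279.8


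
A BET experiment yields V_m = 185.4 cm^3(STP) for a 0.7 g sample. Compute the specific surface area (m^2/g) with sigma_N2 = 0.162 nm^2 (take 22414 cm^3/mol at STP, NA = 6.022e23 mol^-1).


Number of moles in monolayer = V_m / 22414 = 185.4 / 22414 = 0.00827162
Number of molecules = moles * NA = 0.00827162 * 6.022e23
SA = molecules * sigma / mass
SA = (185.4 / 22414) * 6.022e23 * 0.162e-18 / 0.7
SA = 1152.8 m^2/g

1152.8


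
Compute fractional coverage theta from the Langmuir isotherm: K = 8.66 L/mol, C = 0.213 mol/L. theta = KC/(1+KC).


Langmuir isotherm: theta = K*C / (1 + K*C)
K*C = 8.66 * 0.213 = 1.84458
theta = 1.84458 / (1 + 1.84458) = 1.84458 / 2.84458
theta = 0.6485

0.6485


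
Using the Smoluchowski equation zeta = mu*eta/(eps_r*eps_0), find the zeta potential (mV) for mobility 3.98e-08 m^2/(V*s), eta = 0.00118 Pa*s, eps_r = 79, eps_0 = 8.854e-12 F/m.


Smoluchowski equation: zeta = mu * eta / (eps_r * eps_0)
zeta = 3.98e-08 * 0.00118 / (79 * 8.854e-12)
zeta = 0.067143 V = 67.14 mV

67.14


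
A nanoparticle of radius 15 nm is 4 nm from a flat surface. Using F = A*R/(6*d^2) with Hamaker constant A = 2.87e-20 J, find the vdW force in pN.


Convert to SI: R = 15 nm = 1.5e-08 m, d = 4 nm = 4e-09 m
F = A * R / (6 * d^2)
F = 2.87e-20 * 1.5e-08 / (6 * (4e-09)^2)
F = 4.48438e-12 N = 4.484 pN

4.484


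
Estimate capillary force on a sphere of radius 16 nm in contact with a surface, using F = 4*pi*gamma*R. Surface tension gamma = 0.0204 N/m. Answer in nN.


Convert radius: R = 16 nm = 1.6e-08 m
F = 4 * pi * gamma * R
F = 4 * pi * 0.0204 * 1.6e-08
F = 4.10166e-09 N = 4.1017 nN

4.1017


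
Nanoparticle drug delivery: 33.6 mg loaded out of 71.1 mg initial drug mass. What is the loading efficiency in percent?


Drug loading efficiency = (drug loaded / drug initial) * 100
DLE = 33.6 / 71.1 * 100
DLE = 0.4726 * 100
DLE = 47.26%

47.26


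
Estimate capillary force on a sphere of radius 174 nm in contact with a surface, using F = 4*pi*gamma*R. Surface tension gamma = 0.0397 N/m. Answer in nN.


Convert radius: R = 174 nm = 1.74e-07 m
F = 4 * pi * gamma * R
F = 4 * pi * 0.0397 * 1.74e-07
F = 8.6806e-08 N = 86.806 nN

86.806


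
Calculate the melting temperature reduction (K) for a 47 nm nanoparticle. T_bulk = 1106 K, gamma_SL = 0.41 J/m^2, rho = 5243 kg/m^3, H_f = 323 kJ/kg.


Radius R = 47/2 = 23.5 nm = 2.35e-08 m
Convert H_f = 323 kJ/kg = 323000 J/kg
dT = 2 * gamma_SL * T_bulk / (rho * H_f * R)
dT = 2 * 0.41 * 1106 / (5243 * 323000 * 2.35e-08)
dT = 22.8 K

22.8


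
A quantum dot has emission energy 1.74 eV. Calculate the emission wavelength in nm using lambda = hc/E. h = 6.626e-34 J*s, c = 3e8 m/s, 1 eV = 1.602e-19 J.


Convert energy: E = 1.74 eV = 1.74 * 1.602e-19 = 2.78748e-19 J
lambda = h*c / E = 6.626e-34 * 3e8 / 2.78748e-19
lambda = 7.13117e-07 m = 713.1 nm

713.1


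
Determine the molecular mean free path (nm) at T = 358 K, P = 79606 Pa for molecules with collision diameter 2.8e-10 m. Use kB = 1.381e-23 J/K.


Mean free path: lambda = kB*T / (sqrt(2) * pi * d^2 * P)
lambda = 1.381e-23 * 358 / (sqrt(2) * pi * (2.8e-10)^2 * 79606)
lambda = 1.78299e-07 m
lambda = 178.3 nm

178.3


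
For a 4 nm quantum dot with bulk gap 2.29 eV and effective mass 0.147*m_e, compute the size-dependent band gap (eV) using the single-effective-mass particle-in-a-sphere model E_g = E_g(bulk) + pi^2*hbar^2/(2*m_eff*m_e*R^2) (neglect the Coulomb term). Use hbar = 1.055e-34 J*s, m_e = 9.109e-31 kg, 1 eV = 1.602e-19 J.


Radius R = 4/2 nm = 2e-09 m
Confinement energy dE = pi^2 * hbar^2 / (2 * m_eff * m_e * R^2)
dE = pi^2 * (1.055e-34)^2 / (2 * 0.147 * 9.109e-31 * (2e-09)^2) J, divided by 1.602e-19 J/eV
dE = 0.6401 eV
Total band gap = E_g(bulk) + dE = 2.29 + 0.6401 = 2.9301 eV

2.9301


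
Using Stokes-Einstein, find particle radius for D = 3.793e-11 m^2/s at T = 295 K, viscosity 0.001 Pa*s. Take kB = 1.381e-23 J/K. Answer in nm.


Stokes-Einstein: R = kB*T / (6*pi*eta*D)
R = 1.381e-23 * 295 / (6 * pi * 0.001 * 3.793e-11)
R = 5.69812e-09 m = 5.7 nm

5.7


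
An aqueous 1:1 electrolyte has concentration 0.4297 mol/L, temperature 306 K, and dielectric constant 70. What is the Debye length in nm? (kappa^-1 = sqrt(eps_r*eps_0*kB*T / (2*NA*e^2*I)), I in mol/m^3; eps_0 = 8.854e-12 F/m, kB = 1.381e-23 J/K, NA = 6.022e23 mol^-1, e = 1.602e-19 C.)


Ionic strength I = 0.4297 * 1^2 * 1000 = 429.7 mol/m^3
kappa^-1 = sqrt(70 * 8.854e-12 * 1.381e-23 * 306 / (2 * 6.022e23 * (1.602e-19)^2 * 429.7))
kappa^-1 = 0.444 nm

0.444


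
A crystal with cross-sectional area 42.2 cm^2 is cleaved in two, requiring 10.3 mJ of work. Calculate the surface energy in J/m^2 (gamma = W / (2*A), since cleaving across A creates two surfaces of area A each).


Convert: A = 42.2 cm^2 = 0.00422 m^2, W = 10.3 mJ = 0.0103 J
Cleaving exposes two faces of area A, so total new surface = 2*A and gamma = W / (2*A)
gamma = 0.0103 / (2 * 0.00422)
gamma = 1.22 J/m^2

1.22


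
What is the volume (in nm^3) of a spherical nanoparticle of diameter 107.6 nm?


Radius r = 107.6/2 = 53.8 nm
Volume V = (4/3) * pi * r^3
V = (4/3) * pi * (53.8)^3
V = 652282.06 nm^3

652282.06


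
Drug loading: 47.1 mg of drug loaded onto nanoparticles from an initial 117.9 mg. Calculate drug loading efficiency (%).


Drug loading efficiency = (drug loaded / drug initial) * 100
DLE = 47.1 / 117.9 * 100
DLE = 0.3995 * 100
DLE = 39.95%

39.95


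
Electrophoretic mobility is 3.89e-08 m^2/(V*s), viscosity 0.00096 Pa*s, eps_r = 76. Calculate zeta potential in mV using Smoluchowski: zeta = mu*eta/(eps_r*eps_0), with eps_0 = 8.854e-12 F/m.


Smoluchowski equation: zeta = mu * eta / (eps_r * eps_0)
zeta = 3.89e-08 * 0.00096 / (76 * 8.854e-12)
zeta = 0.055497 V = 55.5 mV

55.5


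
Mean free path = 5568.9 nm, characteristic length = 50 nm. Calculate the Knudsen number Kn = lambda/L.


Knudsen number Kn = lambda / L
Kn = 5568.9 / 50
Kn = 111.378

111.378


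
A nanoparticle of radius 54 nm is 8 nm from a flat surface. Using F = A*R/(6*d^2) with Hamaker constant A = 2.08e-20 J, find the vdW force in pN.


Convert to SI: R = 54 nm = 5.4e-08 m, d = 8 nm = 8e-09 m
F = A * R / (6 * d^2)
F = 2.08e-20 * 5.4e-08 / (6 * (8e-09)^2)
F = 2.925e-12 N = 2.925 pN

2.925


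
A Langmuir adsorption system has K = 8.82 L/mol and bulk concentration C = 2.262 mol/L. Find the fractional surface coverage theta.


Langmuir isotherm: theta = K*C / (1 + K*C)
K*C = 8.82 * 2.262 = 19.95084
theta = 19.95084 / (1 + 19.95084) = 19.95084 / 20.95084
theta = 0.9523

0.9523


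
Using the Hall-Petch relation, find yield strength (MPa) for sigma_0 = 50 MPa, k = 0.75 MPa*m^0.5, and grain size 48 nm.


d = 48 nm = 4.8e-08 m
sqrt(d) = 0.000219089
Hall-Petch contribution = k / sqrt(d) = 0.75 / 0.000219089 = 3423.3 MPa
sigma = sigma_0 + k/sqrt(d) = 50 + 3423.3 = 3473.3 MPa

3473.3


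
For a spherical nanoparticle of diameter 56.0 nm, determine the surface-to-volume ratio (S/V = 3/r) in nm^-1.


Radius r = 56.0/2 = 28 nm
S/V = 3 / r = 3 / 28
S/V = 0.1071 nm^-1

0.1071


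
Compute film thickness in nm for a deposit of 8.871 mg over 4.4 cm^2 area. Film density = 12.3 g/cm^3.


Convert: m = 8.871 mg = 8.8710e-06 kg, A = 4.4 cm^2 = 4.4000e-04 m^2, rho = 12.3 g/cm^3 = 12300 kg/m^3
t = m / (A * rho)
t = 8.8710e-06 / (4.4000e-04 * 12300)
t = 1.6391e-06 m = 1639.1 nm

1639.1


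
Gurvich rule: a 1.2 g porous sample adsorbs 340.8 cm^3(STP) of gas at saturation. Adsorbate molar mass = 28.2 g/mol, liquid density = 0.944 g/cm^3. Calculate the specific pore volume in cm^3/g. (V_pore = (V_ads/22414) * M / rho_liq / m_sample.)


Moles adsorbed n = V_ads / 22414 = 340.8 / 22414 = 1.520478e-02 mol
Liquid volume V_liq = n * M / rho_liq = 1.520478e-02 * 28.2 / 0.944 = 0.45421 cm^3
Specific pore volume V_pore = V_liq / m_sample = 0.45421 / 1.2
V_pore = 0.3785 cm^3/g

0.3785


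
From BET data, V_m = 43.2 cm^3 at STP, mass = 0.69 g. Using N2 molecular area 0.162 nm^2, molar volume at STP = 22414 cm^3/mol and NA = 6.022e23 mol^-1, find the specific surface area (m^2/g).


Number of moles in monolayer = V_m / 22414 = 43.2 / 22414 = 0.00192737
Number of molecules = moles * NA = 0.00192737 * 6.022e23
SA = molecules * sigma / mass
SA = (43.2 / 22414) * 6.022e23 * 0.162e-18 / 0.69
SA = 272.5 m^2/g

272.5


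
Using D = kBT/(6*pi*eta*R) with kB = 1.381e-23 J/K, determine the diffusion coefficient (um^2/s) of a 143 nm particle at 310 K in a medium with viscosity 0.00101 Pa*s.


Radius R = 143/2 = 71.5 nm = 7.15e-08 m
D = kB*T / (6*pi*eta*R)
D = 1.381e-23 * 310 / (6 * pi * 0.00101 * 7.15e-08)
D = 3.14504e-12 m^2/s = 3.145 um^2/s

3.145


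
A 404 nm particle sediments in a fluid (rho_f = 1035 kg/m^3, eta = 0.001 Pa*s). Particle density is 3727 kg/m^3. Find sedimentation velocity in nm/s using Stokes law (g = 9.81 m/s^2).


Radius R = 404/2 nm = 2.02e-07 m
Density difference = 3727 - 1035 = 2692 kg/m^3
v = 2 * R^2 * (rho_p - rho_f) * g / (9 * eta)
v = 2 * (2.02e-07)^2 * 2692 * 9.81 / (9 * 0.001)
v = 2.39461e-07 m/s = 239.4607 nm/s

239.4607


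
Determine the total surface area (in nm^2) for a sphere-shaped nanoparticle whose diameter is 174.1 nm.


Radius r = 174.1/2 = 87.05 nm
Surface area SA = 4 * pi * r^2
SA = 4 * pi * (87.05)^2
SA = 95224.22 nm^2

95224.22


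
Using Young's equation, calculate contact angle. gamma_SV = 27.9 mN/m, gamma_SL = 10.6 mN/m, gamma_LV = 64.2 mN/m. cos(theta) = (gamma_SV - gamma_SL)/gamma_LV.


cos(theta) = (gamma_SV - gamma_SL) / gamma_LV
cos(theta) = (27.9 - 10.6) / 64.2
cos(theta) = 0.26947
theta = arccos(0.26947) = 74.37 degrees

74.37


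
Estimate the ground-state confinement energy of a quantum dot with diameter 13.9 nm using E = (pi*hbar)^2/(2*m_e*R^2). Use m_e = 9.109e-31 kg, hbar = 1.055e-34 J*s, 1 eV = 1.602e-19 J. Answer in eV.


Radius R = 13.9/2 = 6.95 nm = 6.95e-09 m
E = (pi * 1.055e-34)^2 / (2 * 9.109e-31 * (6.95e-09)^2)
E(J) = 1.24834e-21
E = E(J) / 1.602e-19 = 0.0078 eV

0.0078


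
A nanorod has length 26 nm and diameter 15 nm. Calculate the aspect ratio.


Aspect ratio AR = length / diameter
AR = 26 / 15
AR = 1.73

1.73


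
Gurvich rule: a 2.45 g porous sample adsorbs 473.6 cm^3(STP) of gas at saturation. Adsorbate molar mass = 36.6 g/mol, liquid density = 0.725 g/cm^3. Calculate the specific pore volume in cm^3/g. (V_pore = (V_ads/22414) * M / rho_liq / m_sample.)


Moles adsorbed n = V_ads / 22414 = 473.6 / 22414 = 2.112965e-02 mol
Liquid volume V_liq = n * M / rho_liq = 2.112965e-02 * 36.6 / 0.725 = 1.06668 cm^3
Specific pore volume V_pore = V_liq / m_sample = 1.06668 / 2.45
V_pore = 0.4354 cm^3/g

0.4354


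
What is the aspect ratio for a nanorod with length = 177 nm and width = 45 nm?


Aspect ratio AR = length / diameter
AR = 177 / 45
AR = 3.93

3.93


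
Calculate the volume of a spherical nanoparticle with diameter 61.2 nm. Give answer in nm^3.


Radius r = 61.2/2 = 30.6 nm
Volume V = (4/3) * pi * r^3
V = (4/3) * pi * (30.6)^3
V = 120019.8 nm^3

120019.8


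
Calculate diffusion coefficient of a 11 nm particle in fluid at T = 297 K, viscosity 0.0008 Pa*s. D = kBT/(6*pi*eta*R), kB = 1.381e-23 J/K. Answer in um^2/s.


Radius R = 11/2 = 5.5 nm = 5.5e-09 m
D = kB*T / (6*pi*eta*R)
D = 1.381e-23 * 297 / (6 * pi * 0.0008 * 5.5e-09)
D = 4.94534e-11 m^2/s = 49.453 um^2/s

49.453


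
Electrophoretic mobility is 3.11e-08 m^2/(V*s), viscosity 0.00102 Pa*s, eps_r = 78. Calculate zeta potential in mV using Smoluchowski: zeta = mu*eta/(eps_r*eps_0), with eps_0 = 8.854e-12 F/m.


Smoluchowski equation: zeta = mu * eta / (eps_r * eps_0)
zeta = 3.11e-08 * 0.00102 / (78 * 8.854e-12)
zeta = 0.045933 V = 45.93 mV

45.93


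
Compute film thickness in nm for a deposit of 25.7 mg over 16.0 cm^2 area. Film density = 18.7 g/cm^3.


Convert: m = 25.7 mg = 2.5700e-05 kg, A = 16.0 cm^2 = 1.6000e-03 m^2, rho = 18.7 g/cm^3 = 18700 kg/m^3
t = m / (A * rho)
t = 2.5700e-05 / (1.6000e-03 * 18700)
t = 8.5896e-07 m = 859.0 nm

859.0


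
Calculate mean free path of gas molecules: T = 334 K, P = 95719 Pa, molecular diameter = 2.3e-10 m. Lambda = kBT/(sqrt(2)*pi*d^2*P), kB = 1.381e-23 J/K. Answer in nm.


Mean free path: lambda = kB*T / (sqrt(2) * pi * d^2 * P)
lambda = 1.381e-23 * 334 / (sqrt(2) * pi * (2.3e-10)^2 * 95719)
lambda = 2.05032e-07 m
lambda = 205.03 nm

205.03


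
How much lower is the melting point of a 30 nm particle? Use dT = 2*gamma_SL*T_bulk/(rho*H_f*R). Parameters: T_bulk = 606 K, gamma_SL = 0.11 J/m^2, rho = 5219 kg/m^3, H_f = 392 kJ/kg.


Radius R = 30/2 = 15 nm = 1.5e-08 m
Convert H_f = 392 kJ/kg = 392000 J/kg
dT = 2 * gamma_SL * T_bulk / (rho * H_f * R)
dT = 2 * 0.11 * 606 / (5219 * 392000 * 1.5e-08)
dT = 4.3 K

4.3


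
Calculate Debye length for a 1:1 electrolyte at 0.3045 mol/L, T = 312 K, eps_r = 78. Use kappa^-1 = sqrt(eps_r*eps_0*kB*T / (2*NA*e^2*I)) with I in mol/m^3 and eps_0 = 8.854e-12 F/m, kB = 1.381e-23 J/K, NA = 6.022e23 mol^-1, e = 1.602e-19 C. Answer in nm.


Ionic strength I = 0.3045 * 1^2 * 1000 = 304.5 mol/m^3
kappa^-1 = sqrt(78 * 8.854e-12 * 1.381e-23 * 312 / (2 * 6.022e23 * (1.602e-19)^2 * 304.5))
kappa^-1 = 0.562 nm

0.562


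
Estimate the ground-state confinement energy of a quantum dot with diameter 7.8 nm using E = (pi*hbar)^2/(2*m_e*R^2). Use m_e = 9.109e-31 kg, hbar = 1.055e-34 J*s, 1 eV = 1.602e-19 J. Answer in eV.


Radius R = 7.8/2 = 3.9 nm = 3.9e-09 m
E = (pi * 1.055e-34)^2 / (2 * 9.109e-31 * (3.9e-09)^2)
E(J) = 3.96438e-21
E = E(J) / 1.602e-19 = 0.0247 eV

0.0247


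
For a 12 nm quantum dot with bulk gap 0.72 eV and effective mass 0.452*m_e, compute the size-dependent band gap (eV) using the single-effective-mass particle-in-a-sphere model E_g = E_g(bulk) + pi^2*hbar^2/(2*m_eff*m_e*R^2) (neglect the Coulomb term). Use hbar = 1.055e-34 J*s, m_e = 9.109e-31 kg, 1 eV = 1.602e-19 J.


Radius R = 12/2 nm = 6e-09 m
Confinement energy dE = pi^2 * hbar^2 / (2 * m_eff * m_e * R^2)
dE = pi^2 * (1.055e-34)^2 / (2 * 0.452 * 9.109e-31 * (6e-09)^2) J, divided by 1.602e-19 J/eV
dE = 0.0231 eV
Total band gap = E_g(bulk) + dE = 0.72 + 0.0231 = 0.7431 eV

0.7431


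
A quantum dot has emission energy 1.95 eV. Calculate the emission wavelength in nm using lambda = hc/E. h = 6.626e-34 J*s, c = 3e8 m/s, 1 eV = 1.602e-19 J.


Convert energy: E = 1.95 eV = 1.95 * 1.602e-19 = 3.1239e-19 J
lambda = h*c / E = 6.626e-34 * 3e8 / 3.1239e-19
lambda = 6.3632e-07 m = 636.3 nm

636.3


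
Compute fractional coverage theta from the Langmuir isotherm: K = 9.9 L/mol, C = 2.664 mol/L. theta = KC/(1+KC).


Langmuir isotherm: theta = K*C / (1 + K*C)
K*C = 9.9 * 2.664 = 26.3736
theta = 26.3736 / (1 + 26.3736) = 26.3736 / 27.3736
theta = 0.9635

0.9635


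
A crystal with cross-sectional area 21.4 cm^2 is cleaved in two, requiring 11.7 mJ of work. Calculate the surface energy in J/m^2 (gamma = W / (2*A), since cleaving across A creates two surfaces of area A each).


Convert: A = 21.4 cm^2 = 0.00214 m^2, W = 11.7 mJ = 0.0117 J
Cleaving exposes two faces of area A, so total new surface = 2*A and gamma = W / (2*A)
gamma = 0.0117 / (2 * 0.00214)
gamma = 2.734 J/m^2

2.734


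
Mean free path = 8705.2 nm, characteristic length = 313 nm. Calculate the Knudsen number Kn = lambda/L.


Knudsen number Kn = lambda / L
Kn = 8705.2 / 313
Kn = 27.8121

27.8121


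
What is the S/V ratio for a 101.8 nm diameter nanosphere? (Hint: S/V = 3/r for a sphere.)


Radius r = 101.8/2 = 50.9 nm
S/V = 3 / r = 3 / 50.9
S/V = 0.0589 nm^-1

0.0589


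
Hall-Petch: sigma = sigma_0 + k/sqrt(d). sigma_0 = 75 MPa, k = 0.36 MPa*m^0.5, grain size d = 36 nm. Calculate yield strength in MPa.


d = 36 nm = 3.6e-08 m
sqrt(d) = 0.0001897367
Hall-Petch contribution = k / sqrt(d) = 0.36 / 0.0001897367 = 1897.4 MPa
sigma = sigma_0 + k/sqrt(d) = 75 + 1897.4 = 1972.4 MPa

1972.4


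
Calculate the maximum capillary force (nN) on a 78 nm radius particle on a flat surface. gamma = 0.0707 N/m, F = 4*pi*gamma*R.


Convert radius: R = 78 nm = 7.8e-08 m
F = 4 * pi * gamma * R
F = 4 * pi * 0.0707 * 7.8e-08
F = 6.92985e-08 N = 69.2985 nN

69.2985


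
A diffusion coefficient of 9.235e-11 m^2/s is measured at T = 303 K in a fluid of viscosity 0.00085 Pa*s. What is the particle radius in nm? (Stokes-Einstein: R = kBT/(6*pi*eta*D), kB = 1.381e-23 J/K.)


Stokes-Einstein: R = kB*T / (6*pi*eta*D)
R = 1.381e-23 * 303 / (6 * pi * 0.00085 * 9.235e-11)
R = 2.828e-09 m = 2.83 nm

2.83


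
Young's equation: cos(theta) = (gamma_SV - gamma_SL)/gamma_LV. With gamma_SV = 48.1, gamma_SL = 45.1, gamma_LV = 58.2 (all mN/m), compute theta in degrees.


cos(theta) = (gamma_SV - gamma_SL) / gamma_LV
cos(theta) = (48.1 - 45.1) / 58.2
cos(theta) = 0.051546
theta = arccos(0.051546) = 87.05 degrees

87.05


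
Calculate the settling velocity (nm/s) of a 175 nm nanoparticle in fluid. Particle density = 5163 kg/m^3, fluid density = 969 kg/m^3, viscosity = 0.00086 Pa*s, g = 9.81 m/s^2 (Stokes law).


Radius R = 175/2 nm = 8.75e-08 m
Density difference = 5163 - 969 = 4194 kg/m^3
v = 2 * R^2 * (rho_p - rho_f) * g / (9 * eta)
v = 2 * (8.75e-08)^2 * 4194 * 9.81 / (9 * 0.00086)
v = 8.13959e-08 m/s = 81.3959 nm/s

81.3959


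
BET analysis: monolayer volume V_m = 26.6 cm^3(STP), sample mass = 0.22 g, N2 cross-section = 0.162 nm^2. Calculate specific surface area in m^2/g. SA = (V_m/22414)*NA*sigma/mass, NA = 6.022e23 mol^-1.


Number of moles in monolayer = V_m / 22414 = 26.6 / 22414 = 0.00118676
Number of molecules = moles * NA = 0.00118676 * 6.022e23
SA = molecules * sigma / mass
SA = (26.6 / 22414) * 6.022e23 * 0.162e-18 / 0.22
SA = 526.3 m^2/g

526.3


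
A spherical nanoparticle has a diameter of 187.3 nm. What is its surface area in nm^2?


Radius r = 187.3/2 = 93.65 nm
Surface area SA = 4 * pi * r^2
SA = 4 * pi * (93.65)^2
SA = 110211.12 nm^2

110211.12


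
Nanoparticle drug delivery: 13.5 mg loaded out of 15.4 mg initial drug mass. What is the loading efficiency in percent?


Drug loading efficiency = (drug loaded / drug initial) * 100
DLE = 13.5 / 15.4 * 100
DLE = 0.8766 * 100
DLE = 87.66%

87.66


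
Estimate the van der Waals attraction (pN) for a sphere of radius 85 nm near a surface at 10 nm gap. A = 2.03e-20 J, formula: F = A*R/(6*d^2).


Convert to SI: R = 85 nm = 8.5e-08 m, d = 10 nm = 1e-08 m
F = A * R / (6 * d^2)
F = 2.03e-20 * 8.5e-08 / (6 * (1e-08)^2)
F = 2.87583e-12 N = 2.876 pN

2.876


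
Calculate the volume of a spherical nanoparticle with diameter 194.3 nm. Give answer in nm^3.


Radius r = 194.3/2 = 97.15 nm
Volume V = (4/3) * pi * r^3
V = (4/3) * pi * (97.15)^3
V = 3840758.71 nm^3

3840758.71


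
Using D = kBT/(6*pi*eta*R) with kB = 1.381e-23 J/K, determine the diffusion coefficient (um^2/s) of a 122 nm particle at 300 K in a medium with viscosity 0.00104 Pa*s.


Radius R = 122/2 = 61 nm = 6.1e-08 m
D = kB*T / (6*pi*eta*R)
D = 1.381e-23 * 300 / (6 * pi * 0.00104 * 6.1e-08)
D = 3.46458e-12 m^2/s = 3.465 um^2/s

3.465


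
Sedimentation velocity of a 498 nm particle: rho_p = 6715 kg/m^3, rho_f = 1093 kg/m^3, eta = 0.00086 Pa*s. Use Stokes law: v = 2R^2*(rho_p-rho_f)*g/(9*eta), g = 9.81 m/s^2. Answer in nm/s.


Radius R = 498/2 nm = 2.49e-07 m
Density difference = 6715 - 1093 = 5622 kg/m^3
v = 2 * R^2 * (rho_p - rho_f) * g / (9 * eta)
v = 2 * (2.49e-07)^2 * 5622 * 9.81 / (9 * 0.00086)
v = 8.83583e-07 m/s = 883.5835 nm/s

883.5835


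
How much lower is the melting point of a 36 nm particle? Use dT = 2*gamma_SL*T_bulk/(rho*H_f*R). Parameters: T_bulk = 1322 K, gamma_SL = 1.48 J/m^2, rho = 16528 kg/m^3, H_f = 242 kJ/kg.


Radius R = 36/2 = 18 nm = 1.8e-08 m
Convert H_f = 242 kJ/kg = 242000 J/kg
dT = 2 * gamma_SL * T_bulk / (rho * H_f * R)
dT = 2 * 1.48 * 1322 / (16528 * 242000 * 1.8e-08)
dT = 54.4 K

54.4


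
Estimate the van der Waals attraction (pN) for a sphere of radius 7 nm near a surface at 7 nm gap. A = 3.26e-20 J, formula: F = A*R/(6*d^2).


Convert to SI: R = 7 nm = 7e-09 m, d = 7 nm = 7e-09 m
F = A * R / (6 * d^2)
F = 3.26e-20 * 7e-09 / (6 * (7e-09)^2)
F = 7.7619e-13 N = 0.776 pN

0.776


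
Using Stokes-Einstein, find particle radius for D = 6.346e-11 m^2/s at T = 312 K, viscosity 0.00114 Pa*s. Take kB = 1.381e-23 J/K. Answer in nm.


Stokes-Einstein: R = kB*T / (6*pi*eta*D)
R = 1.381e-23 * 312 / (6 * pi * 0.00114 * 6.346e-11)
R = 3.15967e-09 m = 3.16 nm

3.16


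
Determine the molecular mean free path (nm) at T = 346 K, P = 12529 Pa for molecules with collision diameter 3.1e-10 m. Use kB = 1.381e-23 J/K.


Mean free path: lambda = kB*T / (sqrt(2) * pi * d^2 * P)
lambda = 1.381e-23 * 346 / (sqrt(2) * pi * (3.1e-10)^2 * 12529)
lambda = 8.93234e-07 m
lambda = 893.23 nm

893.23


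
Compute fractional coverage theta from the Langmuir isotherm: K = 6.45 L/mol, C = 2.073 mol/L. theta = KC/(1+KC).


Langmuir isotherm: theta = K*C / (1 + K*C)
K*C = 6.45 * 2.073 = 13.37085
theta = 13.37085 / (1 + 13.37085) = 13.37085 / 14.37085
theta = 0.9304

0.9304


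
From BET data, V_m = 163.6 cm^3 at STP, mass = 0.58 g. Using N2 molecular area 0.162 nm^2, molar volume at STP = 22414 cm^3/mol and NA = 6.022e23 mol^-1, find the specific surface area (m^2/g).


Number of moles in monolayer = V_m / 22414 = 163.6 / 22414 = 0.00729901
Number of molecules = moles * NA = 0.00729901 * 6.022e23
SA = molecules * sigma / mass
SA = (163.6 / 22414) * 6.022e23 * 0.162e-18 / 0.58
SA = 1227.7 m^2/g

1227.7


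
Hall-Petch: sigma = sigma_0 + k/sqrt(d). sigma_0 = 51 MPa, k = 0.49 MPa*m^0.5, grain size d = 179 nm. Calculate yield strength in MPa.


d = 179 nm = 1.79e-07 m
sqrt(d) = 0.0004230839
Hall-Petch contribution = k / sqrt(d) = 0.49 / 0.0004230839 = 1158.2 MPa
sigma = sigma_0 + k/sqrt(d) = 51 + 1158.2 = 1209.2 MPa

1209.2


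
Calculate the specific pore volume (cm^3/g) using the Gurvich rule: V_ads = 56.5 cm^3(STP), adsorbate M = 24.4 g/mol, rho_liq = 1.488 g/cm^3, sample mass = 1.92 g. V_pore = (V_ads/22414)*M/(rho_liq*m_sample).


Moles adsorbed n = V_ads / 22414 = 56.5 / 22414 = 2.520746e-03 mol
Liquid volume V_liq = n * M / rho_liq = 2.520746e-03 * 24.4 / 1.488 = 0.04133 cm^3
Specific pore volume V_pore = V_liq / m_sample = 0.04133 / 1.92
V_pore = 0.0215 cm^3/g

0.0215


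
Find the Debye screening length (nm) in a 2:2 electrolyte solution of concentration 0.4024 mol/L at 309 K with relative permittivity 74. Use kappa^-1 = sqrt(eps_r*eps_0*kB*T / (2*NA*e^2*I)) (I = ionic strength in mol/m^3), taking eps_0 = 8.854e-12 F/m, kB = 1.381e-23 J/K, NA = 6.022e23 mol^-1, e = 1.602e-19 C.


Ionic strength I = 0.4024 * 2^2 * 1000 = 1609.6 mol/m^3
kappa^-1 = sqrt(74 * 8.854e-12 * 1.381e-23 * 309 / (2 * 6.022e23 * (1.602e-19)^2 * 1609.6))
kappa^-1 = 0.237 nm

0.237


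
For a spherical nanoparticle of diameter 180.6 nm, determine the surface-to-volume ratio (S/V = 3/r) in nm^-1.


Radius r = 180.6/2 = 90.3 nm
S/V = 3 / r = 3 / 90.3
S/V = 0.0332 nm^-1

0.0332


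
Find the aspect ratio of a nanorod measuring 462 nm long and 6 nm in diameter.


Aspect ratio AR = length / diameter
AR = 462 / 6
AR = 77.0

77.0


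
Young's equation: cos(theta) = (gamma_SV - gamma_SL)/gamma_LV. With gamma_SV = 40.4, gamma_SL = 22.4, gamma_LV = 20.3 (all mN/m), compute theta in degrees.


cos(theta) = (gamma_SV - gamma_SL) / gamma_LV
cos(theta) = (40.4 - 22.4) / 20.3
cos(theta) = 0.8867
theta = arccos(0.8867) = 27.54 degrees

27.54
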